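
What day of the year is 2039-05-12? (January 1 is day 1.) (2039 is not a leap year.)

Days in months before May: 31 + 28 + 31 + 30 = 120.
Plus 12 days into May → day 132.

132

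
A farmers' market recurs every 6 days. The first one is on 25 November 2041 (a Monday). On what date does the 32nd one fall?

30 May 2042

The 32nd occurrence is 31 intervals after the first: 31 × 6 = 186 days after 25 November 2041.
November has 30 days — 5 days to the end of November leaves 181.
December has 31 days (150 left).
January has 31 days (119 left).
February has 28 days (91 left).
March has 31 days (60 left).
April has 30 days (30 left).
30 days into May → 30 May 2042.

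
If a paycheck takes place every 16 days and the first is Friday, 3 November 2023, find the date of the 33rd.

The 33rd occurrence is 32 intervals after the first: 32 × 16 = 512 days after 3 November 2023.
November has 30 days — 27 days to the end of November leaves 485.
From end of November to end of 2023 is 31 days (454 left).
2024 has 366 days (88 left).
January has 31 days (57 left).
February has 28 days (29 left).
29 days into March → 29 March 2025.

29 March 2025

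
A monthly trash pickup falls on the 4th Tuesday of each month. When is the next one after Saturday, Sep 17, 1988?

Sep 27, 1988

Sep 1988 starts on a Thursday; its first Tuesday is the 6th, so the 4th Tuesday is the 27th — Sep 27, 1988.
Sep 27, 1988 is after Sep 17, 1988, so that is the next one.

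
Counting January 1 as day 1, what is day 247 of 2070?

4 September 2070

January has 31 days (247 − 31 = 216 remain).
February has 28 days (216 − 28 = 188 remain).
March has 31 days (188 − 31 = 157 remain).
April has 30 days (157 − 30 = 127 remain).
May has 31 days (127 − 31 = 96 remain).
June has 30 days (96 − 30 = 66 remain).
July has 31 days (66 − 31 = 35 remain).
August has 31 days (35 − 31 = 4 remain).
4 into September → September 4.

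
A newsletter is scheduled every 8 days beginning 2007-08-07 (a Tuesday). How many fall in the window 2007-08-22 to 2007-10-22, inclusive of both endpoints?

8

Occurrences land 8·i days after 2007-08-07 for i = 0, 1, 2, …
2007-08-22 is 15 days after the start; 15 ÷ 8 = 1 remainder 7; since the remainder is 7, round up to i = 2. First occurrence in the window: #3 on 2007-08-23 (2×8 = 16 days in).
2007-10-22 is 76 days after the start; 76 ÷ 8 = 9 remainder 4. Last occurrence in the window: #10 on 2007-10-18.
Occurrences #3 through #10: 8 in total.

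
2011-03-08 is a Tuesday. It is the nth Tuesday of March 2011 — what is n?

2nd

Day 8 falls in week ⌈8/7⌉ of the month.
Days 1–7 hold the 1st Tuesday, 8–14 the 2nd, 15–21 the 3rd, 22–28 the 4th, 29–31 the 5th.
8 is in the range for the 2nd.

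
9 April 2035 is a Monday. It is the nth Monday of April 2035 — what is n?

Day 9 falls in week ⌈9/7⌉ of the month.
Days 1–7 hold the 1st Monday, 8–14 the 2nd, 15–21 the 3rd, 22–28 the 4th, 29–31 the 5th.
9 is in the range for the 2nd.

2nd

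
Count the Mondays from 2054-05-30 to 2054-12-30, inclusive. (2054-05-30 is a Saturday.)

31

2054-05-30 is a Saturday; the first Monday on or after it is 2054-06-01 (2 days later).
From 2054-06-01 to 2054-12-30: 29 + 31 + 31 + 30 + 31 + 30 + 30 = 212 days (rest of June, July, August, September, October, November, December).
212 ÷ 7 = 30 full weeks with remainder 2, so 30 more Mondays after the first → 31.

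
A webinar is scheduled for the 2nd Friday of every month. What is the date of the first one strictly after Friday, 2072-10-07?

October 2072 starts on a Saturday; its first Friday is the 7th, so the 2nd Friday is the 14th — 2072-10-14.
2072-10-14 is after 2072-10-07, so that is the next one.

2072-10-14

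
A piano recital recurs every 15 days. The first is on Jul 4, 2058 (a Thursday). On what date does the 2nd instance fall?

Jul 19, 2058

The 2nd occurrence is 1 interval after the first: 1 × 15 = 15 days after Jul 4, 2058.
15 days later is Jul 19, 2058.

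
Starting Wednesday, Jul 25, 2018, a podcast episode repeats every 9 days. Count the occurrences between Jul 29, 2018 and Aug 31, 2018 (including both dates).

4

Occurrences land 9·i days after Jul 25, 2018 for i = 0, 1, 2, …
Jul 29, 2018 is 4 days after the start; 4 ÷ 9 = 0 remainder 4; since the remainder is 4, round up to i = 1. First occurrence in the window: #2 on Aug 3, 2018 (1×9 = 9 days in).
Aug 31, 2018 is 37 days after the start; 37 ÷ 9 = 4 remainder 1. Last occurrence in the window: #5 on Aug 30, 2018.
Occurrences #2 through #5: 4 in total.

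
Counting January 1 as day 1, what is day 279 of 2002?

2002-10-06

January has 31 days (279 − 31 = 248 remain).
February has 28 days (248 − 28 = 220 remain).
March has 31 days (220 − 31 = 189 remain).
April has 30 days (189 − 30 = 159 remain).
May has 31 days (159 − 31 = 128 remain).
June has 30 days (128 − 30 = 98 remain).
July has 31 days (98 − 31 = 67 remain).
August has 31 days (67 − 31 = 36 remain).
September has 30 days (36 − 30 = 6 remain).
6 into October → October 6.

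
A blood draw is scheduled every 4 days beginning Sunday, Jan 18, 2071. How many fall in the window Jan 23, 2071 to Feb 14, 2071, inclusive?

5

Occurrences land 4·i days after Jan 18, 2071 for i = 0, 1, 2, …
Jan 23, 2071 is 5 days after the start; 5 ÷ 4 = 1 remainder 1; since the remainder is 1, round up to i = 2. First occurrence in the window: #3 on Jan 26, 2071 (2×4 = 8 days in).
Feb 14, 2071 is 27 days after the start; 27 ÷ 4 = 6 remainder 3. Last occurrence in the window: #7 on Feb 11, 2071.
Occurrences #3 through #7: 5 in total.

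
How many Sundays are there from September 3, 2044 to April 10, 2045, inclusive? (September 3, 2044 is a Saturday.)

32

September 3, 2044 is a Saturday; the first Sunday on or after it is September 4, 2044 (1 day later).
From September 4, 2044 to April 10, 2045: 26 + 31 + 30 + 31 + 31 + 28 + 31 + 10 = 218 days (rest of September, October, November, December, January, February, March, April).
218 ÷ 7 = 31 full weeks with remainder 1, so 31 more Sundays after the first → 32.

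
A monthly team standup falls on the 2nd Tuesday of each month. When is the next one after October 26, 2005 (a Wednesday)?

October 2005 starts on a Saturday; its first Tuesday is the 4th, so the 2nd Tuesday is the 11th — October 11, 2005.
That is not after October 26, 2005, so look at November 2005.
November 2005 starts on a Tuesday; its first Tuesday is the 1st, so the 2nd Tuesday is the 8th — November 8, 2005.

November 8, 2005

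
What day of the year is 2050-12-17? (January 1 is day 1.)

351

Days in months before December: 31 + 28 + 31 + 30 + 31 + 30 + 31 + 31 + 30 + 31 + 30 = 334.
Plus 17 days into December → day 351.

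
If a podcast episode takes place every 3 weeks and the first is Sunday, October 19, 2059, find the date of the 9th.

April 4, 2060

The 9th occurrence is 8 intervals after the first: 8 × 21 = 168 days after October 19, 2059.
October has 31 days — 12 days to the end of October leaves 156.
November has 30 days (126 left).
December has 31 days (95 left).
January has 31 days (64 left).
February has 29 days (35 left).
March has 31 days (4 left).
4 days into April → April 4, 2060.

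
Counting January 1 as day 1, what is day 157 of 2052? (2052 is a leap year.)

January has 31 days (157 − 31 = 126 remain).
February has 29 days (126 − 29 = 97 remain).
March has 31 days (97 − 31 = 66 remain).
April has 30 days (66 − 30 = 36 remain).
May has 31 days (36 − 31 = 5 remain).
5 into June → June 5.

2052-06-05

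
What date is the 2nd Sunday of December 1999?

The first Sunday of December 1999 is December 5.
The 2nd Sunday is 1 weeks later: 5 + 7 = 12.

December 12, 1999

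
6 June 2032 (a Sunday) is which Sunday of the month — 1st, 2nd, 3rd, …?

1st

Day 6 falls in week ⌈6/7⌉ of the month.
Days 1–7 hold the 1st Sunday, 8–14 the 2nd, 15–21 the 3rd, 22–28 the 4th, 29–31 the 5th.
6 is in the range for the 1st.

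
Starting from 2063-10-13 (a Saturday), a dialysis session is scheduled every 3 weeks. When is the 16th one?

2064-08-23

The 16th occurrence is 15 intervals after the first: 15 × 21 = 315 days after 2063-10-13.
October has 31 days — 18 days to the end of October leaves 297.
November has 30 days (267 left).
December has 31 days (236 left).
January has 31 days (205 left).
February has 29 days (176 left).
March has 31 days (145 left).
April has 30 days (115 left).
May has 31 days (84 left).
June has 30 days (54 left).
July has 31 days (23 left).
23 days into August → 2064-08-23.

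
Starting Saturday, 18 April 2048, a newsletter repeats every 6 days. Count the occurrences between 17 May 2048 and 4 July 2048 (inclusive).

8

Occurrences land 6·i days after 18 April 2048 for i = 0, 1, 2, …
17 May 2048 is 29 days after the start; 29 ÷ 6 = 4 remainder 5; since the remainder is 5, round up to i = 5. First occurrence in the window: #6 on 18 May 2048 (5×6 = 30 days in).
4 July 2048 is 77 days after the start; 77 ÷ 6 = 12 remainder 5. Last occurrence in the window: #13 on 29 June 2048.
Occurrences #6 through #13: 8 in total.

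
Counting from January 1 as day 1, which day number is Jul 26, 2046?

207

Days in months before Jul: 31 + 28 + 31 + 30 + 31 + 30 = 181.
Plus 26 days into Jul → day 207.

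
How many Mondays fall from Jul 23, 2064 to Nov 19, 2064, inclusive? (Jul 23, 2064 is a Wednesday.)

Jul 23, 2064 is a Wednesday; the first Monday on or after it is Jul 28, 2064 (5 days later).
From Jul 28, 2064 to Nov 19, 2064: 3 + 31 + 30 + 31 + 19 = 114 days (rest of Jul, Aug, Sep, Oct, Nov).
114 ÷ 7 = 16 full weeks with remainder 2, so 16 more Mondays after the first → 17.

17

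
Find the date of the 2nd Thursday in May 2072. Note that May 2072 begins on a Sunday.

May 2072 begins on a Sunday, so the first Thursday is May 5 (4 days later).
The 2nd Thursday is 1 weeks later: 5 + 7 = 12.

May 12, 2072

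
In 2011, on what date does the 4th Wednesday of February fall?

The first Wednesday of February 2011 is February 2.
The 4th Wednesday is 3 weeks later: 2 + 21 = 23.

23 February 2011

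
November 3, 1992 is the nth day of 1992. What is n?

Days in months before November: 31 + 29 + 31 + 30 + 31 + 30 + 31 + 31 + 30 + 31 = 305.
Plus 3 days into November → day 308.

308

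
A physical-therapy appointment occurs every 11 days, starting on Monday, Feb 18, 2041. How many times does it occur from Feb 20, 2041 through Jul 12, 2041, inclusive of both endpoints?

Occurrences land 11·i days after Feb 18, 2041 for i = 0, 1, 2, …
Feb 20, 2041 is 2 days after the start; 2 ÷ 11 = 0 remainder 2; since the remainder is 2, round up to i = 1. First occurrence in the window: #2 on Mar 1, 2041 (1×11 = 11 days in).
Jul 12, 2041 is 144 days after the start; 144 ÷ 11 = 13 remainder 1. Last occurrence in the window: #14 on Jul 11, 2041.
Occurrences #2 through #14: 13 in total.

13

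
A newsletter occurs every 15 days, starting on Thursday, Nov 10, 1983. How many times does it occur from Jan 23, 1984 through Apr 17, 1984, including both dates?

6

Occurrences land 15·i days after Nov 10, 1983 for i = 0, 1, 2, …
Jan 23, 1984 is 74 days after the start; 74 ÷ 15 = 4 remainder 14; since the remainder is 14, round up to i = 5. First occurrence in the window: #6 on Jan 24, 1984 (5×15 = 75 days in).
Apr 17, 1984 is 159 days after the start; 159 ÷ 15 = 10 remainder 9. Last occurrence in the window: #11 on Apr 8, 1984.
Occurrences #6 through #11: 6 in total.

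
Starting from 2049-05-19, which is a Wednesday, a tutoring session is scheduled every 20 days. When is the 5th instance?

The 5th occurrence is 4 intervals after the first: 4 × 20 = 80 days after 2049-05-19.
May has 31 days — 12 days to the end of May leaves 68.
June has 30 days (38 left).
July has 31 days (7 left).
7 days into August → 2049-08-07.

2049-08-07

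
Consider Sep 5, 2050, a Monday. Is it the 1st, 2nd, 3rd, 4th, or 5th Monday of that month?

Day 5 falls in week ⌈5/7⌉ of the month.
Days 1–7 hold the 1st Monday, 8–14 the 2nd, 15–21 the 3rd, 22–28 the 4th, 29–31 the 5th.
5 is in the range for the 1st.

1st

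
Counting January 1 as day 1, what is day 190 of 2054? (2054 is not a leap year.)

Jan has 31 days (190 − 31 = 159 remain).
Feb has 28 days (159 − 28 = 131 remain).
Mar has 31 days (131 − 31 = 100 remain).
Apr has 30 days (100 − 30 = 70 remain).
May has 31 days (70 − 31 = 39 remain).
Jun has 30 days (39 − 30 = 9 remain).
9 into Jul → Jul 9.

Jul 9, 2054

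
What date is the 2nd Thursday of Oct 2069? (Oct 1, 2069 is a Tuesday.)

Oct 10, 2069

Oct 2069 begins on a Tuesday, so the first Thursday is Oct 3 (2 days later).
The 2nd Thursday is 1 weeks later: 3 + 7 = 10.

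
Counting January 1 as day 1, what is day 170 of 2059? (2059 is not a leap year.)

2059-06-19

January has 31 days (170 − 31 = 139 remain).
February has 28 days (139 − 28 = 111 remain).
March has 31 days (111 − 31 = 80 remain).
April has 30 days (80 − 30 = 50 remain).
May has 31 days (50 − 31 = 19 remain).
19 into June → June 19.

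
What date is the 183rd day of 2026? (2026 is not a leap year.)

January has 31 days (183 − 31 = 152 remain).
February has 28 days (152 − 28 = 124 remain).
March has 31 days (124 − 31 = 93 remain).
April has 30 days (93 − 30 = 63 remain).
May has 31 days (63 − 31 = 32 remain).
June has 30 days (32 − 30 = 2 remain).
2 into July → July 2.

2 July 2026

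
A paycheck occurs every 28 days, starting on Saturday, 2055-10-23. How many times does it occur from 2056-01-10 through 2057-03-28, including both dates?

16

Occurrences land 28·i days after 2055-10-23 for i = 0, 1, 2, …
2056-01-10 is 79 days after the start; 79 ÷ 28 = 2 remainder 23; since the remainder is 23, round up to i = 3. First occurrence in the window: #4 on 2056-01-15 (3×28 = 84 days in).
2057-03-28 is 522 days after the start; 522 ÷ 28 = 18 remainder 18. Last occurrence in the window: #19 on 2057-03-10.
Occurrences #4 through #19: 16 in total.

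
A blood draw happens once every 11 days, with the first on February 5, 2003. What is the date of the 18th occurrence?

August 11, 2003

The 18th occurrence is 17 intervals after the first: 17 × 11 = 187 days after February 5, 2003.
February has 28 days — 23 days to the end of February leaves 164.
March has 31 days (133 left).
April has 30 days (103 left).
May has 31 days (72 left).
June has 30 days (42 left).
July has 31 days (11 left).
11 days into August → August 11, 2003.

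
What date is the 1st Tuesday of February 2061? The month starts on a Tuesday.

February 2061 begins on a Tuesday, so the first Tuesday is February 1.

1 February 2061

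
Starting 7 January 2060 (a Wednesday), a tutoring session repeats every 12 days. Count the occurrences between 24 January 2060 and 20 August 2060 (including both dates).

Occurrences land 12·i days after 7 January 2060 for i = 0, 1, 2, …
24 January 2060 is 17 days after the start; 17 ÷ 12 = 1 remainder 5; since the remainder is 5, round up to i = 2. First occurrence in the window: #3 on 31 January 2060 (2×12 = 24 days in).
20 August 2060 is 226 days after the start; 226 ÷ 12 = 18 remainder 10. Last occurrence in the window: #19 on 10 August 2060.
Occurrences #3 through #19: 17 in total.

17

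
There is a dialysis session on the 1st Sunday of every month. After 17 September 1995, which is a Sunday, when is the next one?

September 1995 starts on a Friday, so its 1st Sunday is 3 September 1995 (2 days in).
That is not after 17 September 1995, so look at October 1995.
October 1995 starts on a Sunday, so its 1st Sunday is 1 October 1995.

1 October 1995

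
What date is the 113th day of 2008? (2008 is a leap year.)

2008-04-22

January has 31 days (113 − 31 = 82 remain).
February has 29 days (82 − 29 = 53 remain).
March has 31 days (53 − 31 = 22 remain).
22 into April → April 22.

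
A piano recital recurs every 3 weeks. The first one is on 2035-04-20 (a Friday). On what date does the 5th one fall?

2035-07-13

The 5th occurrence is 4 intervals after the first: 4 × 21 = 84 days after 2035-04-20.
April has 30 days — 10 days to the end of April leaves 74.
May has 31 days (43 left).
June has 30 days (13 left).
13 days into July → 2035-07-13.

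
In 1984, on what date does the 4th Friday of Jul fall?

Jul 1984 begins on a Sunday, so the first Friday is Jul 6 (5 days later).
The 4th Friday is 3 weeks later: 6 + 21 = 27.

Jul 27, 1984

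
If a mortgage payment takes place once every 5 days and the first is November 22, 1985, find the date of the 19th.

February 20, 1986

The 19th occurrence is 18 intervals after the first: 18 × 5 = 90 days after November 22, 1985.
November has 30 days — 8 days to the end of November leaves 82.
December has 31 days (51 left).
January has 31 days (20 left).
20 days into February → February 20, 1986.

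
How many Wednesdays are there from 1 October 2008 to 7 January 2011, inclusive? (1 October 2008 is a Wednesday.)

1 October 2008 is a Wednesday; the first Wednesday on or after it is 1 October 2008.
From 1 October 2008 to 7 January 2011: 91 + 365 + 365 + 7 = 828 days (rest of 2008, 2009, 2010, to 7 January 2011 in 2011).
828 ÷ 7 = 118 full weeks with remainder 2, so 118 more Wednesdays after the first → 119.

119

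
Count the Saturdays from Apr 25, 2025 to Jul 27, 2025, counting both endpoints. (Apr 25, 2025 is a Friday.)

Apr 25, 2025 is a Friday; the first Saturday on or after it is Apr 26, 2025 (1 day later).
From Apr 26, 2025 to Jul 27, 2025: 4 + 31 + 30 + 27 = 92 days (rest of Apr, May, Jun, Jul).
92 ÷ 7 = 13 full weeks with remainder 1, so 13 more Saturdays after the first → 14.

14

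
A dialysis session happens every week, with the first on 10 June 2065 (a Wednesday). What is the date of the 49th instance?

12 May 2066

The 49th occurrence is 48 intervals after the first: 48 × 7 = 336 days after 10 June 2065.
June has 30 days — 20 days to the end of June leaves 316.
July has 31 days (285 left).
August has 31 days (254 left).
September has 30 days (224 left).
October has 31 days (193 left).
November has 30 days (163 left).
December has 31 days (132 left).
January has 31 days (101 left).
February has 28 days (73 left).
March has 31 days (42 left).
April has 30 days (12 left).
12 days into May → 12 May 2066.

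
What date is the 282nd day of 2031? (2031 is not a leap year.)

9 October 2031

January has 31 days (282 − 31 = 251 remain).
February has 28 days (251 − 28 = 223 remain).
March has 31 days (223 − 31 = 192 remain).
April has 30 days (192 − 30 = 162 remain).
May has 31 days (162 − 31 = 131 remain).
June has 30 days (131 − 30 = 101 remain).
July has 31 days (101 − 31 = 70 remain).
August has 31 days (70 − 31 = 39 remain).
September has 30 days (39 − 30 = 9 remain).
9 into October → October 9.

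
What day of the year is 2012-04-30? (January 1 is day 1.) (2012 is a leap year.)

121

Days in months before April: 31 + 29 + 31 = 91.
Plus 30 days into April → day 121.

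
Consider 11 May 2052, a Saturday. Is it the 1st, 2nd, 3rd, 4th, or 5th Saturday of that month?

Day 11 falls in week ⌈11/7⌉ of the month.
Days 1–7 hold the 1st Saturday, 8–14 the 2nd, 15–21 the 3rd, 22–28 the 4th, 29–31 the 5th.
11 is in the range for the 2nd.

2nd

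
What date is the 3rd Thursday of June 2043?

June 2043 begins on a Monday, so the first Thursday is June 4 (3 days later).
The 3rd Thursday is 2 weeks later: 4 + 14 = 18.

2043-06-18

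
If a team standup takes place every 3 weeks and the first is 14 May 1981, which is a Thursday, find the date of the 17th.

The 17th occurrence is 16 intervals after the first: 16 × 21 = 336 days after 14 May 1981.
May has 31 days — 17 days to the end of May leaves 319.
June has 30 days (289 left).
July has 31 days (258 left).
August has 31 days (227 left).
September has 30 days (197 left).
October has 31 days (166 left).
November has 30 days (136 left).
December has 31 days (105 left).
January has 31 days (74 left).
February has 28 days (46 left).
March has 31 days (15 left).
15 days into April → 15 April 1982.

15 April 1982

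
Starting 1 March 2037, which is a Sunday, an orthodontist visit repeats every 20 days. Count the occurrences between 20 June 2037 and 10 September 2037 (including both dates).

4

Occurrences land 20·i days after 1 March 2037 for i = 0, 1, 2, …
20 June 2037 is 111 days after the start; 111 ÷ 20 = 5 remainder 11; since the remainder is 11, round up to i = 6. First occurrence in the window: #7 on 29 June 2037 (6×20 = 120 days in).
10 September 2037 is 193 days after the start; 193 ÷ 20 = 9 remainder 13. Last occurrence in the window: #10 on 28 August 2037.
Occurrences #7 through #10: 4 in total.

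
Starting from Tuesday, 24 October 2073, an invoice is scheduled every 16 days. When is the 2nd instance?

The 2nd occurrence is 1 interval after the first: 1 × 16 = 16 days after 24 October 2073.
October has 31 days — 7 days to the end of October leaves 9.
9 days into November → 9 November 2073.

9 November 2073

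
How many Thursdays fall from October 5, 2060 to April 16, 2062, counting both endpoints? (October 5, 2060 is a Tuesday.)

October 5, 2060 is a Tuesday; the first Thursday on or after it is October 7, 2060 (2 days later).
From October 7, 2060 to April 16, 2062: 85 + 365 + 106 = 556 days (rest of 2060, 2061, to April 16, 2062 in 2062).
556 ÷ 7 = 79 full weeks with remainder 3, so 79 more Thursdays after the first → 80.

80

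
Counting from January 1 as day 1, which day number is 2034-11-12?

Days in months before November: 31 + 28 + 31 + 30 + 31 + 30 + 31 + 31 + 30 + 31 = 304.
Plus 12 days into November → day 316.

316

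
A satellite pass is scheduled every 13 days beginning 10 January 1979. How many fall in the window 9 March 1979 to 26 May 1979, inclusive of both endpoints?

6

Occurrences land 13·i days after 10 January 1979 for i = 0, 1, 2, …
9 March 1979 is 58 days after the start; 58 ÷ 13 = 4 remainder 6; since the remainder is 6, round up to i = 5. First occurrence in the window: #6 on 16 March 1979 (5×13 = 65 days in).
26 May 1979 is 136 days after the start; 136 ÷ 13 = 10 remainder 6. Last occurrence in the window: #11 on 20 May 1979.
Occurrences #6 through #11: 6 in total.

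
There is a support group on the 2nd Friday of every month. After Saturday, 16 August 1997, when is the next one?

12 September 1997

August 1997 starts on a Friday; its first Friday is the 1st, so the 2nd Friday is the 8th — 8 August 1997.
That is not after 16 August 1997, so look at September 1997.
September 1997 starts on a Monday; its first Friday is the 5th, so the 2nd Friday is the 12th — 12 September 1997.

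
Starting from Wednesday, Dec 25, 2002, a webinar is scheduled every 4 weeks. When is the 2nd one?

The 2nd occurrence is 1 interval after the first: 1 × 28 = 28 days after Dec 25, 2002.
Dec has 31 days — 6 days to the end of Dec leaves 22.
22 days into Jan → Jan 22, 2003.

Jan 22, 2003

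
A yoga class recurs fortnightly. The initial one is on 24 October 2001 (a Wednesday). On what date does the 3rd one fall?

21 November 2001

The 3rd occurrence is 2 intervals after the first: 2 × 14 = 28 days after 24 October 2001.
October has 31 days — 7 days to the end of October leaves 21.
21 days into November → 21 November 2001.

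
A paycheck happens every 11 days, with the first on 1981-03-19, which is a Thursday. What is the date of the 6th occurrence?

The 6th occurrence is 5 intervals after the first: 5 × 11 = 55 days after 1981-03-19.
March has 31 days — 12 days to the end of March leaves 43.
April has 30 days (13 left).
13 days into May → 1981-05-13.

1981-05-13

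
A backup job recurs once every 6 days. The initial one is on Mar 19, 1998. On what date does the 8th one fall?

Apr 30, 1998

The 8th occurrence is 7 intervals after the first: 7 × 6 = 42 days after Mar 19, 1998.
Mar has 31 days — 12 days to the end of Mar leaves 30.
30 days into Apr → Apr 30, 1998.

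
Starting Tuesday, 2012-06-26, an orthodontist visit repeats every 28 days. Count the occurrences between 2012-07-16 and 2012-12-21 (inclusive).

6

Occurrences land 28·i days after 2012-06-26 for i = 0, 1, 2, …
2012-07-16 is 20 days after the start; 20 ÷ 28 = 0 remainder 20; since the remainder is 20, round up to i = 1. First occurrence in the window: #2 on 2012-07-24 (1×28 = 28 days in).
2012-12-21 is 178 days after the start; 178 ÷ 28 = 6 remainder 10. Last occurrence in the window: #7 on 2012-12-11.
Occurrences #2 through #7: 6 in total.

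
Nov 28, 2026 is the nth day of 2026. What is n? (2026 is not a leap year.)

332

Days in months before Nov: 31 + 28 + 31 + 30 + 31 + 30 + 31 + 31 + 30 + 31 = 304.
Plus 28 days into Nov → day 332.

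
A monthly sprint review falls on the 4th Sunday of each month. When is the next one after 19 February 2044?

February 2044 starts on a Monday; its first Sunday is the 7th, so the 4th Sunday is the 28th — 28 February 2044.
28 February 2044 is after 19 February 2044, so that is the next one.

28 February 2044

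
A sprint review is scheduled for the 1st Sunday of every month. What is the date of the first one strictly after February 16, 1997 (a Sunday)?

March 2, 1997

February 1997 starts on a Saturday, so its 1st Sunday is February 2, 1997 (1 day in).
That is not after February 16, 1997, so look at March 1997.
March 1997 starts on a Saturday, so its 1st Sunday is March 2, 1997 (1 day in).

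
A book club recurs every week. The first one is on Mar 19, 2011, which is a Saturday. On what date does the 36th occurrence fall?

The 36th occurrence is 35 intervals after the first: 35 × 7 = 245 days after Mar 19, 2011.
Mar has 31 days — 12 days to the end of Mar leaves 233.
Apr has 30 days (203 left).
May has 31 days (172 left).
Jun has 30 days (142 left).
Jul has 31 days (111 left).
Aug has 31 days (80 left).
Sep has 30 days (50 left).
Oct has 31 days (19 left).
19 days into Nov → Nov 19, 2011.

Nov 19, 2011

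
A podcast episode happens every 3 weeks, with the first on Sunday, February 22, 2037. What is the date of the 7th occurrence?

June 28, 2037

The 7th occurrence is 6 intervals after the first: 6 × 21 = 126 days after February 22, 2037.
February has 28 days — 6 days to the end of February leaves 120.
March has 31 days (89 left).
April has 30 days (59 left).
May has 31 days (28 left).
28 days into June → June 28, 2037.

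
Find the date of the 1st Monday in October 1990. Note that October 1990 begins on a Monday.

1990-10-01

October 1990 begins on a Monday, so the first Monday is October 1.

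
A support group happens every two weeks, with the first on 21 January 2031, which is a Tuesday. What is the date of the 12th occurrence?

24 June 2031

The 12th occurrence is 11 intervals after the first: 11 × 14 = 154 days after 21 January 2031.
January has 31 days — 10 days to the end of January leaves 144.
February has 28 days (116 left).
March has 31 days (85 left).
April has 30 days (55 left).
May has 31 days (24 left).
24 days into June → 24 June 2031.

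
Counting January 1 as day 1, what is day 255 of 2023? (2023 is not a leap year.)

2023-09-12

January has 31 days (255 − 31 = 224 remain).
February has 28 days (224 − 28 = 196 remain).
March has 31 days (196 − 31 = 165 remain).
April has 30 days (165 − 30 = 135 remain).
May has 31 days (135 − 31 = 104 remain).
June has 30 days (104 − 30 = 74 remain).
July has 31 days (74 − 31 = 43 remain).
August has 31 days (43 − 31 = 12 remain).
12 into September → September 12.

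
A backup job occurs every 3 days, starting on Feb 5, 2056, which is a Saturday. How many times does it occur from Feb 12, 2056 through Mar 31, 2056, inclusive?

16

Occurrences land 3·i days after Feb 5, 2056 for i = 0, 1, 2, …
Feb 12, 2056 is 7 days after the start; 7 ÷ 3 = 2 remainder 1; since the remainder is 1, round up to i = 3. First occurrence in the window: #4 on Feb 14, 2056 (3×3 = 9 days in).
Mar 31, 2056 is 55 days after the start; 55 ÷ 3 = 18 remainder 1. Last occurrence in the window: #19 on Mar 30, 2056.
Occurrences #4 through #19: 16 in total.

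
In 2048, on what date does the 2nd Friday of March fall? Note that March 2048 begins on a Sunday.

March 13, 2048

March 2048 begins on a Sunday, so the first Friday is March 6 (5 days later).
The 2nd Friday is 1 weeks later: 6 + 7 = 13.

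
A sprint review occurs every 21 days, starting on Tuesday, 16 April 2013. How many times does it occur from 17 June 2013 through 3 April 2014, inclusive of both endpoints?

14

Occurrences land 21·i days after 16 April 2013 for i = 0, 1, 2, …
17 June 2013 is 62 days after the start; 62 ÷ 21 = 2 remainder 20; since the remainder is 20, round up to i = 3. First occurrence in the window: #4 on 18 June 2013 (3×21 = 63 days in).
3 April 2014 is 352 days after the start; 352 ÷ 21 = 16 remainder 16. Last occurrence in the window: #17 on 18 March 2014.
Occurrences #4 through #17: 14 in total.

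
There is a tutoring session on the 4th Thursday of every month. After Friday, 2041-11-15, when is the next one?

November 2041 starts on a Friday; its first Thursday is the 7th, so the 4th Thursday is the 28th — 2041-11-28.
2041-11-28 is after 2041-11-15, so that is the next one.

2041-11-28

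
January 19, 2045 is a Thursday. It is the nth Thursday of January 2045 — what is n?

3rd

Day 19 falls in week ⌈19/7⌉ of the month.
Days 1–7 hold the 1st Thursday, 8–14 the 2nd, 15–21 the 3rd, 22–28 the 4th, 29–31 the 5th.
19 is in the range for the 3rd.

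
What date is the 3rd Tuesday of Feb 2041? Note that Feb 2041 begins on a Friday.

Feb 19, 2041

Feb 2041 begins on a Friday, so the first Tuesday is Feb 5 (4 days later).
The 3rd Tuesday is 2 weeks later: 5 + 14 = 19.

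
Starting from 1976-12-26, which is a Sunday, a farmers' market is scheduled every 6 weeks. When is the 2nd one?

The 2nd occurrence is 1 interval after the first: 1 × 42 = 42 days after 1976-12-26.
December has 31 days — 5 days to the end of December leaves 37.
January has 31 days (6 left).
6 days into February → 1977-02-06.

1977-02-06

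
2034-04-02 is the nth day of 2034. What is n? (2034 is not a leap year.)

92

Days in months before April: 31 + 28 + 31 = 90.
Plus 2 days into April → day 92.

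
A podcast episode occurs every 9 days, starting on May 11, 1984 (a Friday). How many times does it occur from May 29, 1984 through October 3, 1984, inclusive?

Occurrences land 9·i days after May 11, 1984 for i = 0, 1, 2, …
May 29, 1984 is 18 days after the start; 18 ÷ 9 = 2 remainder 0. First occurrence in the window: #3 on May 29, 1984 (2×9 = 18 days in).
October 3, 1984 is 145 days after the start; 145 ÷ 9 = 16 remainder 1. Last occurrence in the window: #17 on October 2, 1984.
Occurrences #3 through #17: 15 in total.

15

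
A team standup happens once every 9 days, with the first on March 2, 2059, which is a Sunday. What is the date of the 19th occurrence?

The 19th occurrence is 18 intervals after the first: 18 × 9 = 162 days after March 2, 2059.
March has 31 days — 29 days to the end of March leaves 133.
April has 30 days (103 left).
May has 31 days (72 left).
June has 30 days (42 left).
July has 31 days (11 left).
11 days into August → August 11, 2059.

August 11, 2059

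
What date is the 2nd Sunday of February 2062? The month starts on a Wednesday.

12 February 2062

February 2062 begins on a Wednesday, so the first Sunday is February 5 (4 days later).
The 2nd Sunday is 1 weeks later: 5 + 7 = 12.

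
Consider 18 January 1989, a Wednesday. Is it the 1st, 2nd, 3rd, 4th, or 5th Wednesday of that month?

Day 18 falls in week ⌈18/7⌉ of the month.
Days 1–7 hold the 1st Wednesday, 8–14 the 2nd, 15–21 the 3rd, 22–28 the 4th, 29–31 the 5th.
18 is in the range for the 3rd.

3rd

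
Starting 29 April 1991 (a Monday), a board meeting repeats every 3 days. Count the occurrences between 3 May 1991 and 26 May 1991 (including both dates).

8

Occurrences land 3·i days after 29 April 1991 for i = 0, 1, 2, …
3 May 1991 is 4 days after the start; 4 ÷ 3 = 1 remainder 1; since the remainder is 1, round up to i = 2. First occurrence in the window: #3 on 5 May 1991 (2×3 = 6 days in).
26 May 1991 is 27 days after the start; 27 ÷ 3 = 9 remainder 0. Last occurrence in the window: #10 on 26 May 1991.
Occurrences #3 through #10: 8 in total.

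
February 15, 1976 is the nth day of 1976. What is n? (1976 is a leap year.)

46

Days in months before February: 31 = 31.
Plus 15 days into February → day 46.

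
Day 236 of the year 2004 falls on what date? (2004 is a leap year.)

January has 31 days (236 − 31 = 205 remain).
February has 29 days (205 − 29 = 176 remain).
March has 31 days (176 − 31 = 145 remain).
April has 30 days (145 − 30 = 115 remain).
May has 31 days (115 − 31 = 84 remain).
June has 30 days (84 − 30 = 54 remain).
July has 31 days (54 − 31 = 23 remain).
23 into August → August 23.

23 August 2004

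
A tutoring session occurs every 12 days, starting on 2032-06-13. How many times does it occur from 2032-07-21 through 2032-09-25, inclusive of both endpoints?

Occurrences land 12·i days after 2032-06-13 for i = 0, 1, 2, …
2032-07-21 is 38 days after the start; 38 ÷ 12 = 3 remainder 2; since the remainder is 2, round up to i = 4. First occurrence in the window: #5 on 2032-07-31 (4×12 = 48 days in).
2032-09-25 is 104 days after the start; 104 ÷ 12 = 8 remainder 8. Last occurrence in the window: #9 on 2032-09-17.
Occurrences #5 through #9: 5 in total.

5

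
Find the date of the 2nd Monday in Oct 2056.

Oct 9, 2056

The first Monday of Oct 2056 is Oct 2.
The 2nd Monday is 1 weeks later: 2 + 7 = 9.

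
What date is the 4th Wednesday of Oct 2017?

Oct 25, 2017

Oct 2017 begins on a Sunday, so the first Wednesday is Oct 4 (3 days later).
The 4th Wednesday is 3 weeks later: 4 + 21 = 25.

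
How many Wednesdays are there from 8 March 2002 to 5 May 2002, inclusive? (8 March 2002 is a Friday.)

8

8 March 2002 is a Friday; the first Wednesday on or after it is 13 March 2002 (5 days later).
From 13 March 2002 to 5 May 2002: 18 + 30 + 5 = 53 days (rest of March, April, May).
53 ÷ 7 = 7 full weeks with remainder 4, so 7 more Wednesdays after the first → 8.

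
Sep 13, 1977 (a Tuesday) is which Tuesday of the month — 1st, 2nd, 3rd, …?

2nd

Day 13 falls in week ⌈13/7⌉ of the month.
Days 1–7 hold the 1st Tuesday, 8–14 the 2nd, 15–21 the 3rd, 22–28 the 4th, 29–31 the 5th.
13 is in the range for the 2nd.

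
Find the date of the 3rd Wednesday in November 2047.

20 November 2047

The first Wednesday of November 2047 is November 6.
The 3rd Wednesday is 2 weeks later: 6 + 14 = 20.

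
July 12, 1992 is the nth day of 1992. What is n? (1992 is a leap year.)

Days in months before July: 31 + 29 + 31 + 30 + 31 + 30 = 182.
Plus 12 days into July → day 194.

194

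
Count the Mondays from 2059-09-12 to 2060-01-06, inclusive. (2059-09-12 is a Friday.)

2059-09-12 is a Friday; the first Monday on or after it is 2059-09-15 (3 days later).
From 2059-09-15 to 2060-01-06: 15 + 31 + 30 + 31 + 6 = 113 days (rest of September, October, November, December, January).
113 ÷ 7 = 16 full weeks with remainder 1, so 16 more Mondays after the first → 17.

17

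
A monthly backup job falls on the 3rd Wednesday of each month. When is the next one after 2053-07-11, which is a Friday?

2053-07-16

July 2053 starts on a Tuesday; its first Wednesday is the 2nd, so the 3rd Wednesday is the 16th — 2053-07-16.
2053-07-16 is after 2053-07-11, so that is the next one.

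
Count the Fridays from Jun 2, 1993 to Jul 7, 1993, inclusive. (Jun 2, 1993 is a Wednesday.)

5

Jun 2, 1993 is a Wednesday; the first Friday on or after it is Jun 4, 1993 (2 days later).
From Jun 4, 1993 to Jul 7, 1993: 26 + 7 = 33 days (rest of Jun, Jul).
33 ÷ 7 = 4 full weeks with remainder 5, so 4 more Fridays after the first → 5.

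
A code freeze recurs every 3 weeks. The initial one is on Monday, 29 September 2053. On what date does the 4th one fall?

The 4th occurrence is 3 intervals after the first: 3 × 21 = 63 days after 29 September 2053.
September has 30 days — 1 day to the end of September leaves 62.
October has 31 days (31 left).
November has 30 days (1 left).
1 day into December → 1 December 2053.

1 December 2053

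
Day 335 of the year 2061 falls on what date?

December 1, 2061

January has 31 days (335 − 31 = 304 remain).
February has 28 days (304 − 28 = 276 remain).
March has 31 days (276 − 31 = 245 remain).
April has 30 days (245 − 30 = 215 remain).
May has 31 days (215 − 31 = 184 remain).
June has 30 days (184 − 30 = 154 remain).
July has 31 days (154 − 31 = 123 remain).
August has 31 days (123 − 31 = 92 remain).
September has 30 days (92 − 30 = 62 remain).
October has 31 days (62 − 31 = 31 remain).
November has 30 days (31 − 30 = 1 remain).
1 into December → December 1.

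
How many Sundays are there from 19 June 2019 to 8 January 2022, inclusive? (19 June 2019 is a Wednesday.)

19 June 2019 is a Wednesday; the first Sunday on or after it is 23 June 2019 (4 days later).
From 23 June 2019 to 8 January 2022: 191 + 366 + 365 + 8 = 930 days (rest of 2019, 2020, 2021, to 8 January 2022 in 2022).
930 ÷ 7 = 132 full weeks with remainder 6, so 132 more Sundays after the first → 133.

133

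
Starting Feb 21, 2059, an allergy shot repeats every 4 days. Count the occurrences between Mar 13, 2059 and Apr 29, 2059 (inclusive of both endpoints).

12

Occurrences land 4·i days after Feb 21, 2059 for i = 0, 1, 2, …
Mar 13, 2059 is 20 days after the start; 20 ÷ 4 = 5 remainder 0. First occurrence in the window: #6 on Mar 13, 2059 (5×4 = 20 days in).
Apr 29, 2059 is 67 days after the start; 67 ÷ 4 = 16 remainder 3. Last occurrence in the window: #17 on Apr 26, 2059.
Occurrences #6 through #17: 12 in total.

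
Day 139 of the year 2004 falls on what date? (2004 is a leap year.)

January has 31 days (139 − 31 = 108 remain).
February has 29 days (108 − 29 = 79 remain).
March has 31 days (79 − 31 = 48 remain).
April has 30 days (48 − 30 = 18 remain).
18 into May → May 18.

18 May 2004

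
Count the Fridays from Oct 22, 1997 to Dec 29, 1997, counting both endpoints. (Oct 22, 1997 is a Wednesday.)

Oct 22, 1997 is a Wednesday; the first Friday on or after it is Oct 24, 1997 (2 days later).
From Oct 24, 1997 to Dec 29, 1997: 7 + 30 + 29 = 66 days (rest of Oct, Nov, Dec).
66 ÷ 7 = 9 full weeks with remainder 3, so 9 more Fridays after the first → 10.

10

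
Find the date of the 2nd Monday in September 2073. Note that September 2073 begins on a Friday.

September 11, 2073

September 2073 begins on a Friday, so the first Monday is September 4 (3 days later).
The 2nd Monday is 1 weeks later: 4 + 7 = 11.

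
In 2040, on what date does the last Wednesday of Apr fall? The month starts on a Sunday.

Apr 2040 begins on a Sunday, so the first Wednesday is Apr 4 (3 days later).
Apr 2040 has 30 days. Adding weeks: 4, 11, 18, 25 — the last one ≤ 30 is the 25th.

Apr 25, 2040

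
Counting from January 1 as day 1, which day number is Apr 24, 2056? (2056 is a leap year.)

Days in months before Apr: 31 + 29 + 31 = 91.
Plus 24 days into Apr → day 115.

115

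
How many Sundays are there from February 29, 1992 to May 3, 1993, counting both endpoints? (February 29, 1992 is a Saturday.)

62

February 29, 1992 is a Saturday; the first Sunday on or after it is March 1, 1992 (1 day later).
From March 1, 1992 to May 3, 1993: 305 + 123 = 428 days (rest of 1992, to May 3, 1993 in 1993).
428 ÷ 7 = 61 full weeks with remainder 1, so 61 more Sundays after the first → 62.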